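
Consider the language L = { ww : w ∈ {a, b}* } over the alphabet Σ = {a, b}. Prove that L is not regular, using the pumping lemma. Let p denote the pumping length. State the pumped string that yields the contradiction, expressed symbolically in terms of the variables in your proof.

Assume L is regular; let p be its pumping constant.
Take w = a^p b^p a^p b^p = uu where u = a^pb^p; then w ∈ L and |w| = 4p ≥ p.
Write w = xyz as guaranteed by the lemma, with |xy| ≤ p and y is nonempty.
The first p characters of w are a's, so xy (and hence y) consists only of a's. Write y = a^k, 1 ≤ k ≤ p.
Pump with i = 2: xy^2z = a^{p+k} b^p a^p b^p, of length 4p+k. Suppose this equals vv. The string starts with a and ends with b, so v does too; thus the boundary between the two copies of v is a b→a transition. There is exactly one such transition, at position 2p+k, so |v| = 2p+k and |vv| = 4p+2k ≠ 4p+k since k ≥ 1. So xy^2z ∉ L.
This is a contradiction; hence L is not regular.

a^{p+k} b^p a^p b^p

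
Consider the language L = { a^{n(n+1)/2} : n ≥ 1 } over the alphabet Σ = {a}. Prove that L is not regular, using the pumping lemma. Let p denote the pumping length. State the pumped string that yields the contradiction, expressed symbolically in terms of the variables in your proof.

Assume L is regular. Let p be the pumping length given by the pumping lemma.
Take w = a^{p(p+1)/2} ∈ L with |w| = p(p+1)/2 ≥ p.
Write w = xyz as guaranteed by the lemma, with |xy| ≤ p and y is nonempty.
Then y = a^k for some k with 1 ≤ k ≤ p.
Pump with i = 2: xy^2z = a^{p(p+1)/2+k}. Since 1 ≤ k ≤ p, p(p+1)/2 < p(p+1)/2+k ≤ p(p+1)/2+p < (p+1)(p+2)/2, so p(p+1)/2+k is strictly between consecutive triangular numbers. So xy^2z ∉ L.
This contradicts the pumping lemma, so L is not regular.

a^{p(p+1)/2+k}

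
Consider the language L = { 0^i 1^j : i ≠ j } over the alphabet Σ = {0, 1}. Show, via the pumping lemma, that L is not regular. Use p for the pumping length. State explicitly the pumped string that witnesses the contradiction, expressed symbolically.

Assume L is regular; let p be its pumping constant.
Choose w = 0^p 1^{p+p!}. Since p ≠ p+p!, w ∈ L; and |w| ≥ p.
Write w = xyz as guaranteed by the lemma, with |xy| ≤ p and |y| > 0.
Because |xy| ≤ p and w begins with p copies of 0, we have y = 0^k with 1 ≤ k ≤ p.
Since 1 ≤ k ≤ p, k divides p!; set t = 1 + p!/k. Then xy^t z has p + (p!/k)·k = p + p! copies of 0. Now the 0-count equals the 1-count, so i ≠ j fails. So xy^t z = 0^{p+p!} 1^{p+p!} ∉ L.
This contradicts the pumping lemma, so L is not regular.

0^{p+p!} 1^{p+p!}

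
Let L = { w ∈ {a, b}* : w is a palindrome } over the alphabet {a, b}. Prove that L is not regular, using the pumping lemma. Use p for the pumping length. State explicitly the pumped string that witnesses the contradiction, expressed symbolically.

a^{p+k} b a^p

Toward a contradiction, assume L is regular with pumping length p.
Take w = a^p b a^p, a palindrome of length 2p+1 ≥ p.
Write w = xyz as guaranteed by the lemma, with |xy| ≤ p and |y| > 0.
Since the first p symbols of w are all a's and |xy| ≤ p, y lies entirely in the leading a-block: y = a^k for some k with 1 ≤ k ≤ p.
Pump with i = 2: xy^2z = a^{p+k} b a^p. Its reverse is a^p b a^{p+k}, which differs from xy^2z since k ≥ 1. So xy^2z is not a palindrome and xy^2z ∉ L.
This contradicts the pumping lemma, so L is not regular.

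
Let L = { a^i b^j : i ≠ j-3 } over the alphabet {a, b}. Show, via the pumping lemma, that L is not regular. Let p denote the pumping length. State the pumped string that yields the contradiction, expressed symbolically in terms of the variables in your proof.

Suppose for contradiction that L is regular, and let p be the pumping length.
Choose w = a^p b^{p+p!+3}. Since p ≠ (p+p!+3)-3 = p+p!, w ∈ L; and |w| ≥ p.
Write w = xyz as guaranteed by the lemma, with |xy| ≤ p and y is nonempty.
The first p characters of w are a's, so xy (and hence y) consists only of a's. Write y = a^k, 1 ≤ k ≤ p.
Since 1 ≤ k ≤ p, k divides p!; set t = 1 + p!/k. Then xy^t z has p + (p!/k)·k = p + p! copies of a. Now the a-count is p+p! and (b-count)-3 = (p+p!+3)-3 = p+p!, so i ≠ j-3 fails. So xy^t z = a^{p+p!} b^{p+p!+3} ∉ L.
This is a contradiction; hence L is not regular.

a^{p+p!} b^{p+p!+3}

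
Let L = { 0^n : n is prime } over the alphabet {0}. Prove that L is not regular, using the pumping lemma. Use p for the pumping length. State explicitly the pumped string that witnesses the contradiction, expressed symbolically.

0^{q(1+k)}

Suppose for contradiction that L is regular, and let p be the pumping length.
Let q be a prime with q ≥ p+2 (infinitely many primes exist), and take w = 0^q ∈ L with |w| = q ≥ p.
Write w = xyz as guaranteed by the lemma, with |xy| ≤ p and |y| ≥ 1.
Then y = 0^k for some k with 1 ≤ k ≤ p.
Since 1 ≤ k ≤ p, |xz| = q-k. Pump with i = q+1: |xy^{q+1}z| = (q-k)+(q+1)k = q+qk = q(1+k), which is composite (both factors ≥ 2). So xy^{q+1}z = 0^{q(1+k)} ∉ L.
This contradicts the pumping lemma, so L is not regular.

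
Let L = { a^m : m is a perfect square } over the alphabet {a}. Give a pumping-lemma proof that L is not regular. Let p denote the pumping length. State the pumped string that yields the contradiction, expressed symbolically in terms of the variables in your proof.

Assume L is regular. Let p be the pumping length given by the pumping lemma.
Take w = a^{p²} ∈ L with |w| = p² ≥ p.
The pumping lemma gives a decomposition w = xyz where |xy| ≤ p and y is nonempty.
Then y = a^k for some k with 1 ≤ k ≤ p.
Pump with i = 2: xy^2z = a^{p²+k}. Since 1 ≤ k ≤ p, p² < p²+k ≤ p²+p < (p+1)², so p²+k lies strictly between consecutive squares and is not a perfect square. So xy^2z ∉ L.
This is a contradiction; hence L is not regular.

a^{p²+k}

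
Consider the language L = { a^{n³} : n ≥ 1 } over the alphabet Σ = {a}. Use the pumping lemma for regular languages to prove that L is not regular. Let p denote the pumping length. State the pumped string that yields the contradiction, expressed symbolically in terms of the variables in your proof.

a^{p³+k}

Assume L is regular. Let p be the pumping length given by the pumping lemma.
Take w = a^{p³} ∈ L with |w| = p³ ≥ p.
By the pumping lemma, w = xyz with |xy| ≤ p and |y| ≥ 1.
Then y = a^k for some k with 1 ≤ k ≤ p.
Pump with i = 2: xy^2z = a^{p³+k}. Since 1 ≤ k ≤ p, p³ < p³+k ≤ p³+p < p³+3p²+3p+1 = (p+1)³, so p³+k is not a perfect cube. So xy^2z ∉ L.
Contradiction. Therefore L is not regular.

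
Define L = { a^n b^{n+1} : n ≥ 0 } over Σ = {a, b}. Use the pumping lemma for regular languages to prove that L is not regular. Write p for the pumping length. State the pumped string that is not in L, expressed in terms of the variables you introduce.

Assume L is regular; let p be its pumping constant.
Let w = a^p b^{p+1} ∈ L; note |w| = 2p+1 ≥ p.
By the pumping lemma, w = xyz with |xy| ≤ p and |y| > 0.
Because |xy| ≤ p and w begins with p copies of a, we have y = a^k with 1 ≤ k ≤ p.
Pump with i = 2: xy^2z = a^{p+k} b^{p+1}. For this to lie in L we would need p+1 = (p+k)+1, which forces k = 0. But k ≥ 1, so xy^2z ∉ L.
This is a contradiction; hence L is not regular.

a^{p+k} b^{p+1}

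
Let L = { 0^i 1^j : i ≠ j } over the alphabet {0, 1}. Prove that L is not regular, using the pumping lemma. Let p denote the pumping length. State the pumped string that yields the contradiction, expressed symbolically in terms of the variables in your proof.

Assume L is regular; let p be its pumping constant.
Choose w = 0^p 1^{p+p!}. Since p ≠ p+p!, w ∈ L; and |w| ≥ p.
By the pumping lemma, w = xyz with |xy| ≤ p and |y| > 0.
The first p characters of w are 0's, so xy (and hence y) consists only of 0's. Write y = 0^k, 1 ≤ k ≤ p.
Since 1 ≤ k ≤ p, k divides p!; set t = 1 + p!/k. Then xy^t z has p + (p!/k)·k = p + p! copies of 0. Now the 0-count equals the 1-count, so i ≠ j fails. So xy^t z = 0^{p+p!} 1^{p+p!} ∉ L.
This is a contradiction; hence L is not regular.

0^{p+p!} 1^{p+p!}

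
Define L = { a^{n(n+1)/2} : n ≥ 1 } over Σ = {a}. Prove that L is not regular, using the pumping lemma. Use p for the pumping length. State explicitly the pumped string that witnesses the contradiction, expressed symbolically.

Toward a contradiction, assume L is regular with pumping length p.
Take w = a^{p(p+1)/2} ∈ L with |w| = p(p+1)/2 ≥ p.
Write w = xyz as guaranteed by the lemma, with |xy| ≤ p and |y| ≥ 1.
Then y = a^k for some k with 1 ≤ k ≤ p.
Pump with i = 2: xy^2z = a^{p(p+1)/2+k}. Since 1 ≤ k ≤ p, p(p+1)/2 < p(p+1)/2+k ≤ p(p+1)/2+p < (p+1)(p+2)/2, so p(p+1)/2+k is strictly between consecutive triangular numbers. So xy^2z ∉ L.
This is a contradiction; hence L is not regular.

a^{p(p+1)/2+k}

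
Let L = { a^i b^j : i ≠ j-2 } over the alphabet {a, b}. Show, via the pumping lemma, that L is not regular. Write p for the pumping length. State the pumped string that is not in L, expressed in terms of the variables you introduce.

a^{p+p!} b^{p+p!+2}

Assume L is regular. Let p be the pumping length given by the pumping lemma.
Choose w = a^p b^{p+p!+2}. Since p ≠ (p+p!+2)-2 = p+p!, w ∈ L; and |w| ≥ p.
Write w = xyz as guaranteed by the lemma, with |xy| ≤ p and |y| > 0.
The first p characters of w are a's, so xy (and hence y) consists only of a's. Write y = a^k, 1 ≤ k ≤ p.
Since 1 ≤ k ≤ p, k divides p!; set t = 1 + p!/k. Then xy^t z has p + (p!/k)·k = p + p! copies of a. Now the a-count is p+p! and (b-count)-2 = (p+p!+2)-2 = p+p!, so i ≠ j-2 fails. So xy^t z = a^{p+p!} b^{p+p!+2} ∉ L.
This contradicts the pumping lemma, so L is not regular.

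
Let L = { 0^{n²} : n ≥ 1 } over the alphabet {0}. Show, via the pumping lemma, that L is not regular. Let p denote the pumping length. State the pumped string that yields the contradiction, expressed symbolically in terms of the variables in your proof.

0^{p²+k}

Assume L is regular. Let p be the pumping length given by the pumping lemma.
Take w = 0^{p²} ∈ L with |w| = p² ≥ p.
The pumping lemma gives a decomposition w = xyz where |xy| ≤ p and |y| > 0.
Then y = 0^k for some k with 1 ≤ k ≤ p.
Pump with i = 2: xy^2z = 0^{p²+k}. Since 1 ≤ k ≤ p, p² < p²+k ≤ p²+p < (p+1)², so p²+k lies strictly between consecutive squares and is not a perfect square. So xy^2z ∉ L.
Contradiction. Therefore L is not regular.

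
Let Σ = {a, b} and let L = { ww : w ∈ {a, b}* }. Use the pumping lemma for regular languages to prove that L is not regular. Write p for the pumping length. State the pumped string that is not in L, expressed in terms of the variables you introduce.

a^{p+k} b^p a^p b^p

Toward a contradiction, assume L is regular with pumping length p.
Take w = a^p b^p a^p b^p = uu where u = a^pb^p; then w ∈ L and |w| = 4p ≥ p.
Write w = xyz as guaranteed by the lemma, with |xy| ≤ p and y is nonempty.
Since the first p symbols of w are all a's and |xy| ≤ p, y lies entirely in the leading a-block: y = a^k for some k with 1 ≤ k ≤ p.
Pump with i = 2: xy^2z = a^{p+k} b^p a^p b^p, of length 4p+k. Suppose this equals vv. The string starts with a and ends with b, so v does too; thus the boundary between the two copies of v is a b→a transition. There is exactly one such transition, at position 2p+k, so |v| = 2p+k and |vv| = 4p+2k ≠ 4p+k since k ≥ 1. So xy^2z ∉ L.
This is a contradiction; hence L is not regular.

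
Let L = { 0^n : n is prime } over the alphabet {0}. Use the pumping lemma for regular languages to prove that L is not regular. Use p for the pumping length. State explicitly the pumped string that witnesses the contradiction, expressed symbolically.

0^{q(1+k)}

Toward a contradiction, assume L is regular with pumping length p.
Let q be a prime with q ≥ p+2 (infinitely many primes exist), and take w = 0^q ∈ L with |w| = q ≥ p.
The pumping lemma gives a decomposition w = xyz where |xy| ≤ p and |y| > 0.
Then y = 0^k for some k with 1 ≤ k ≤ p.
Since 1 ≤ k ≤ p, |xz| = q-k. Pump with i = q+1: |xy^{q+1}z| = (q-k)+(q+1)k = q+qk = q(1+k), which is composite (both factors ≥ 2). So xy^{q+1}z = 0^{q(1+k)} ∉ L.
This is a contradiction; hence L is not regular.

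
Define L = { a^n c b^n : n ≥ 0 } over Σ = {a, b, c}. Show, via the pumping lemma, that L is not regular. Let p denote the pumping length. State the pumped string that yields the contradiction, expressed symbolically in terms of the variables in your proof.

Suppose for contradiction that L is regular, and let p be the pumping length.
Take w = a^p c b^p ∈ L with |w| = 2p+1 ≥ p.
The pumping lemma gives a decomposition w = xyz where |xy| ≤ p and |y| ≥ 1.
Because |xy| ≤ p and w begins with p copies of a, we have y = a^k with 1 ≤ k ≤ p.
Pump with i = 2: xy^2z = a^{p+k} c b^p, which would require p+k = p. But k ≥ 1, so xy^2z ∉ L.
Contradiction. Therefore L is not regular.

a^{p+k} c b^p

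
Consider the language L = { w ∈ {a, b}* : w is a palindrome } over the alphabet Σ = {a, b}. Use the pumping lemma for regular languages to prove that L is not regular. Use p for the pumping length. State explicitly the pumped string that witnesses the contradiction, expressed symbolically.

Toward a contradiction, assume L is regular with pumping length p.
Take w = a^p b a^p, a palindrome of length 2p+1 ≥ p.
By the pumping lemma, w = xyz with |xy| ≤ p and |y| > 0.
The first p characters of w are a's, so xy (and hence y) consists only of a's. Write y = a^k, 1 ≤ k ≤ p.
Pump with i = 2: xy^2z = a^{p+k} b a^p. Its reverse is a^p b a^{p+k}, which differs from xy^2z since k ≥ 1. So xy^2z is not a palindrome and xy^2z ∉ L.
This contradicts the pumping lemma, so L is not regular.

a^{p+k} b a^p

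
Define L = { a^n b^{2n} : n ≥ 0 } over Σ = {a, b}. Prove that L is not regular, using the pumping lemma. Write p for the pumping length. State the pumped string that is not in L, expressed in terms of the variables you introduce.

a^{p+k} b^{2p}

Suppose for contradiction that L is regular, and let p be the pumping length.
Choose w = a^p b^{2p}, which is in L with |w| = 3p ≥ p.
Write w = xyz as guaranteed by the lemma, with |xy| ≤ p and |y| > 0.
The first p characters of w are a's, so xy (and hence y) consists only of a's. Write y = a^k, 1 ≤ k ≤ p.
Pump with i = 2: xy^2z = a^{p+k} b^{2p}. For this to lie in L we would need 2p = 2(p+k), which forces k = 0. But k ≥ 1, so xy^2z ∉ L.
This contradicts the pumping lemma, so L is not regular.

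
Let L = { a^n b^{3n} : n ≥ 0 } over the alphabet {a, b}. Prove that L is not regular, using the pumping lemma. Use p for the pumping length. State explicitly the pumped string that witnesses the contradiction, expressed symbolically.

Assume L is regular; let p be its pumping constant.
Choose w = a^p b^{3p}, which is in L with |w| = 4p ≥ p.
The pumping lemma gives a decomposition w = xyz where |xy| ≤ p and y is nonempty.
Since the first p symbols of w are all a's and |xy| ≤ p, y lies entirely in the leading a-block: y = a^k for some k with 1 ≤ k ≤ p.
Pump with i = 2: xy^2z = a^{p+k} b^{3p}. For this to lie in L we would need 3p = 3(p+k), which forces k = 0. But k ≥ 1, so xy^2z ∉ L.
This is a contradiction; hence L is not regular.

a^{p+k} b^{3p}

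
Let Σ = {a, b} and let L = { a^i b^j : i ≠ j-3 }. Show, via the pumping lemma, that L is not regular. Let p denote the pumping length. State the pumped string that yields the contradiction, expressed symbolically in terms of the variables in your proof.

Suppose for contradiction that L is regular, and let p be the pumping length.
Choose w = a^p b^{p+p!+3}. Since p ≠ (p+p!+3)-3 = p+p!, w ∈ L; and |w| ≥ p.
Write w = xyz as guaranteed by the lemma, with |xy| ≤ p and y is nonempty.
The first p characters of w are a's, so xy (and hence y) consists only of a's. Write y = a^k, 1 ≤ k ≤ p.
Since 1 ≤ k ≤ p, k divides p!; set t = 1 + p!/k. Then xy^t z has p + (p!/k)·k = p + p! copies of a. Now the a-count is p+p! and (b-count)-3 = (p+p!+3)-3 = p+p!, so i ≠ j-3 fails. So xy^t z = a^{p+p!} b^{p+p!+3} ∉ L.
This contradicts the pumping lemma, so L is not regular.

a^{p+p!} b^{p+p!+3}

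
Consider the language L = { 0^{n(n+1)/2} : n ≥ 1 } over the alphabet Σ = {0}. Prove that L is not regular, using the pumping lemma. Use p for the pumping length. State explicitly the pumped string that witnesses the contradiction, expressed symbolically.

0^{p(p+1)/2+k}

Suppose for contradiction that L is regular, and let p be the pumping length.
Take w = 0^{p(p+1)/2} ∈ L with |w| = p(p+1)/2 ≥ p.
The pumping lemma gives a decomposition w = xyz where |xy| ≤ p and |y| > 0.
Then y = 0^k for some k with 1 ≤ k ≤ p.
Pump with i = 2: xy^2z = 0^{p(p+1)/2+k}. Since 1 ≤ k ≤ p, p(p+1)/2 < p(p+1)/2+k ≤ p(p+1)/2+p < (p+1)(p+2)/2, so p(p+1)/2+k is strictly between consecutive triangular numbers. So xy^2z ∉ L.
This contradicts the pumping lemma, so L is not regular.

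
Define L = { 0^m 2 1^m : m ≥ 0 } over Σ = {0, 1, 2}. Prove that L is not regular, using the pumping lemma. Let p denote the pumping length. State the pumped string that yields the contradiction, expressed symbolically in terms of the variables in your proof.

0^{p+k} 2 1^p

Assume L is regular; let p be its pumping constant.
Take w = 0^p 2 1^p ∈ L with |w| = 2p+1 ≥ p.
By the pumping lemma, w = xyz with |xy| ≤ p and |y| ≥ 1.
Because |xy| ≤ p and w begins with p copies of 0, we have y = 0^k with 1 ≤ k ≤ p.
Pump with i = 2: xy^2z = 0^{p+k} 2 1^p, which would require p+k = p. But k ≥ 1, so xy^2z ∉ L.
Contradiction. Therefore L is not regular.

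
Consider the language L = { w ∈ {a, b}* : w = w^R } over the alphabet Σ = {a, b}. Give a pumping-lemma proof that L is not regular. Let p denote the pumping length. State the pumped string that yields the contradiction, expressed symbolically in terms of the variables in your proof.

Toward a contradiction, assume L is regular with pumping length p.
Take w = a^p b a^p, a palindrome of length 2p+1 ≥ p.
By the pumping lemma, w = xyz with |xy| ≤ p and |y| > 0.
Because |xy| ≤ p and w begins with p copies of a, we have y = a^k with 1 ≤ k ≤ p.
Pump with i = 2: xy^2z = a^{p+k} b a^p. Its reverse is a^p b a^{p+k}, which differs from xy^2z since k ≥ 1. So xy^2z is not a palindrome and xy^2z ∉ L.
Contradiction. Therefore L is not regular.

a^{p+k} b a^p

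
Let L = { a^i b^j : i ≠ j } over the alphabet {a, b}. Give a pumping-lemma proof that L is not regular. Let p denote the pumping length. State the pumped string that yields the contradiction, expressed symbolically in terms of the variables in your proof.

a^{p+p!} b^{p+p!}

Toward a contradiction, assume L is regular with pumping length p.
Choose w = a^p b^{p+p!}. Since p ≠ p+p!, w ∈ L; and |w| ≥ p.
The pumping lemma gives a decomposition w = xyz where |xy| ≤ p and |y| > 0.
Because |xy| ≤ p and w begins with p copies of a, we have y = a^k with 1 ≤ k ≤ p.
Since 1 ≤ k ≤ p, k divides p!; set t = 1 + p!/k. Then xy^t z has p + (p!/k)·k = p + p! copies of a. Now the a-count equals the b-count, so i ≠ j fails. So xy^t z = a^{p+p!} b^{p+p!} ∉ L.
This contradicts the pumping lemma, so L is not regular.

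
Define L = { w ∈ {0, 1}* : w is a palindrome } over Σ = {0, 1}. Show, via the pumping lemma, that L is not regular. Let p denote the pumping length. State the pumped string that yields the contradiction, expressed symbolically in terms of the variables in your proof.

Suppose for contradiction that L is regular, and let p be the pumping length.
Take w = 0^p 1 0^p, a palindrome of length 2p+1 ≥ p.
Write w = xyz as guaranteed by the lemma, with |xy| ≤ p and y is nonempty.
Since the first p symbols of w are all 0's and |xy| ≤ p, y lies entirely in the leading 0-block: y = 0^k for some k with 1 ≤ k ≤ p.
Pump with i = 2: xy^2z = 0^{p+k} 1 0^p. Its reverse is 0^p 1 0^{p+k}, which differs from xy^2z since k ≥ 1. So xy^2z is not a palindrome and xy^2z ∉ L.
This contradicts the pumping lemma, so L is not regular.

0^{p+k} 1 0^p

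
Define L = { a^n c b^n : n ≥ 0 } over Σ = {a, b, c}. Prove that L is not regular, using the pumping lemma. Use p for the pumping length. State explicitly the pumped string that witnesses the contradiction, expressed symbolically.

Assume L is regular. Let p be the pumping length given by the pumping lemma.
Take w = a^p c b^p ∈ L with |w| = 2p+1 ≥ p.
The pumping lemma gives a decomposition w = xyz where |xy| ≤ p and y is nonempty.
Because |xy| ≤ p and w begins with p copies of a, we have y = a^k with 1 ≤ k ≤ p.
Pump with i = 2: xy^2z = a^{p+k} c b^p, which would require p+k = p. But k ≥ 1, so xy^2z ∉ L.
This contradicts the pumping lemma, so L is not regular.

a^{p+k} c b^p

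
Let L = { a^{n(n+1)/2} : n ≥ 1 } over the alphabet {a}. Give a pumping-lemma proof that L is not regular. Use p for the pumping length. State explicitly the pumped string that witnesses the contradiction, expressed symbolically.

a^{p(p+1)/2+k}

Assume L is regular. Let p be the pumping length given by the pumping lemma.
Take w = a^{p(p+1)/2} ∈ L with |w| = p(p+1)/2 ≥ p.
Write w = xyz as guaranteed by the lemma, with |xy| ≤ p and y is nonempty.
Then y = a^k for some k with 1 ≤ k ≤ p.
Pump with i = 2: xy^2z = a^{p(p+1)/2+k}. Since 1 ≤ k ≤ p, p(p+1)/2 < p(p+1)/2+k ≤ p(p+1)/2+p < (p+1)(p+2)/2, so p(p+1)/2+k is strictly between consecutive triangular numbers. So xy^2z ∉ L.
This is a contradiction; hence L is not regular.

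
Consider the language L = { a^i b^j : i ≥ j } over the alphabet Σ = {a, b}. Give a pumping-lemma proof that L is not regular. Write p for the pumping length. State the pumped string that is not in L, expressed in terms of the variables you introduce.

Assume L is regular; let p be its pumping constant.
Choose w = a^p b^p ∈ L, with |w| = 2p ≥ p.
The pumping lemma gives a decomposition w = xyz where |xy| ≤ p and y is nonempty.
The first p characters of w are a's, so xy (and hence y) consists only of a's. Write y = a^k, 1 ≤ k ≤ p.
Consider xy^0z = xz = a^{p-k} b^p. Since k ≥ 1, the a-count p-k is less than p, so i ≥ j fails; thus xz ∉ L.
This is a contradiction; hence L is not regular.

a^{p-k} b^p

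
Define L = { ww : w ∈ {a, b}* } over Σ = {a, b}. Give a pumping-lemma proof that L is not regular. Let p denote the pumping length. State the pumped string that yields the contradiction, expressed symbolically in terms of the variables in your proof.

Suppose for contradiction that L is regular, and let p be the pumping length.
Take w = a^p b^p a^p b^p = uu where u = a^pb^p; then w ∈ L and |w| = 4p ≥ p.
Write w = xyz as guaranteed by the lemma, with |xy| ≤ p and y is nonempty.
The first p characters of w are a's, so xy (and hence y) consists only of a's. Write y = a^k, 1 ≤ k ≤ p.
Pump with i = 2: xy^2z = a^{p+k} b^p a^p b^p, of length 4p+k. Suppose this equals vv. The string starts with a and ends with b, so v does too; thus the boundary between the two copies of v is a b→a transition. There is exactly one such transition, at position 2p+k, so |v| = 2p+k and |vv| = 4p+2k ≠ 4p+k since k ≥ 1. So xy^2z ∉ L.
This contradicts the pumping lemma, so L is not regular.

a^{p+k} b^p a^p b^p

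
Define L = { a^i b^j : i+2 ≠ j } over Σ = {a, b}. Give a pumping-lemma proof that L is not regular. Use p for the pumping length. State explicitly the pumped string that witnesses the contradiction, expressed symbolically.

Assume L is regular; let p be its pumping constant.
Choose w = a^p b^{p+p!+2}. Since p ≠ (p+p!+2)-2 = p+p!, w ∈ L; and |w| ≥ p.
Write w = xyz as guaranteed by the lemma, with |xy| ≤ p and y is nonempty.
Because |xy| ≤ p and w begins with p copies of a, we have y = a^k with 1 ≤ k ≤ p.
Since 1 ≤ k ≤ p, k divides p!; set t = 1 + p!/k. Then xy^t z has p + (p!/k)·k = p + p! copies of a. Now the a-count is p+p! and (b-count)-2 = (p+p!+2)-2 = p+p!, so i+2 ≠ j fails. So xy^t z = a^{p+p!} b^{p+p!+2} ∉ L.
This is a contradiction; hence L is not regular.

a^{p+p!} b^{p+p!+2}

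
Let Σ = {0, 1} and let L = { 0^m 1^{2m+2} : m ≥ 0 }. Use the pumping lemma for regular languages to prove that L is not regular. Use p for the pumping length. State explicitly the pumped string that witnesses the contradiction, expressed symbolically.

Assume L is regular; let p be its pumping constant.
Choose w = 0^p 1^{2p+2}, which is in L with |w| = 3p+2 ≥ p.
The pumping lemma gives a decomposition w = xyz where |xy| ≤ p and |y| > 0.
Because |xy| ≤ p and w begins with p copies of 0, we have y = 0^k with 1 ≤ k ≤ p.
Pump with i = 2: xy^2z = 0^{p+k} 1^{2p+2}. For this to lie in L we would need 2p+2 = 2(p+k)+2, which forces k = 0. But k ≥ 1, so xy^2z ∉ L.
This contradicts the pumping lemma, so L is not regular.

0^{p+k} 1^{2p+2}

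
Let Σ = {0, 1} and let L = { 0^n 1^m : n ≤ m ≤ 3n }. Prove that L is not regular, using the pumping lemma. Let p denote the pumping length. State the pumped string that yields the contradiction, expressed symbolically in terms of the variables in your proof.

0^{p+k} 1^p

Suppose for contradiction that L is regular, and let p be the pumping length.
Take w = 0^p 1^p ∈ L (since p ≤ p ≤ 3p), with |w| = 2p ≥ p.
Write w = xyz as guaranteed by the lemma, with |xy| ≤ p and |y| ≥ 1.
Since the first p symbols of w are all 0's and |xy| ≤ p, y lies entirely in the leading 0-block: y = 0^k for some k with 1 ≤ k ≤ p.
Pump with i = 2: xy^2z = 0^{p+k} 1^p. Now n = p+k > p = m, so the condition n ≤ m fails. Thus xy^2z ∉ L.
This is a contradiction; hence L is not regular.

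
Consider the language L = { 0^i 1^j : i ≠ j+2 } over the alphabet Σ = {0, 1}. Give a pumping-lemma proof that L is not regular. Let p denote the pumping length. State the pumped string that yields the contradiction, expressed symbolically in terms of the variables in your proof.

Assume L is regular; let p be its pumping constant.
Choose w = 0^p 1^{p+p!-2}. Since p ≠ (p+p!-2)+2 = p+p!, w ∈ L; and |w| ≥ p.
Write w = xyz as guaranteed by the lemma, with |xy| ≤ p and y is nonempty.
Because |xy| ≤ p and w begins with p copies of 0, we have y = 0^k with 1 ≤ k ≤ p.
Since 1 ≤ k ≤ p, k divides p!; set t = 1 + p!/k. Then xy^t z has p + (p!/k)·k = p + p! copies of 0. Now the 0-count is p+p! and (1-count)+2 = (p+p!-2)+2 = p+p!, so i ≠ j+2 fails. So xy^t z = 0^{p+p!} 1^{p+p!-2} ∉ L.
Contradiction. Therefore L is not regular.

0^{p+p!} 1^{p+p!-2}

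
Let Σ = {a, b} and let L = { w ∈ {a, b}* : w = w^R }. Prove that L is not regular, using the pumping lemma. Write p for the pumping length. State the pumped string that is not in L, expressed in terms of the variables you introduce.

a^{p+k} b a^p

Assume L is regular; let p be its pumping constant.
Take w = a^p b a^p, a palindrome of length 2p+1 ≥ p.
By the pumping lemma, w = xyz with |xy| ≤ p and |y| > 0.
Because |xy| ≤ p and w begins with p copies of a, we have y = a^k with 1 ≤ k ≤ p.
Pump with i = 2: xy^2z = a^{p+k} b a^p. Its reverse is a^p b a^{p+k}, which differs from xy^2z since k ≥ 1. So xy^2z is not a palindrome and xy^2z ∉ L.
This is a contradiction; hence L is not regular.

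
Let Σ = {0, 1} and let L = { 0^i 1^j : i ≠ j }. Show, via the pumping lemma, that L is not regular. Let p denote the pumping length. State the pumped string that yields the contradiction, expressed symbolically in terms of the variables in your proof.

0^{p+p!} 1^{p+p!}

Suppose for contradiction that L is regular, and let p be the pumping length.
Choose w = 0^p 1^{p+p!}. Since p ≠ p+p!, w ∈ L; and |w| ≥ p.
By the pumping lemma, w = xyz with |xy| ≤ p and y is nonempty.
Since the first p symbols of w are all 0's and |xy| ≤ p, y lies entirely in the leading 0-block: y = 0^k for some k with 1 ≤ k ≤ p.
Since 1 ≤ k ≤ p, k divides p!; set t = 1 + p!/k. Then xy^t z has p + (p!/k)·k = p + p! copies of 0. Now the 0-count equals the 1-count, so i ≠ j fails. So xy^t z = 0^{p+p!} 1^{p+p!} ∉ L.
This is a contradiction; hence L is not regular.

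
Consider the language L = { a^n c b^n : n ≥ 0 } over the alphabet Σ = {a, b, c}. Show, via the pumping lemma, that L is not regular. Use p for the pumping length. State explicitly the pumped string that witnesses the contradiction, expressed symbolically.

Assume L is regular. Let p be the pumping length given by the pumping lemma.
Take w = a^p c b^p ∈ L with |w| = 2p+1 ≥ p.
Write w = xyz as guaranteed by the lemma, with |xy| ≤ p and |y| ≥ 1.
Because |xy| ≤ p and w begins with p copies of a, we have y = a^k with 1 ≤ k ≤ p.
Pump with i = 2: xy^2z = a^{p+k} c b^p, which would require p+k = p. But k ≥ 1, so xy^2z ∉ L.
This is a contradiction; hence L is not regular.

a^{p+k} c b^p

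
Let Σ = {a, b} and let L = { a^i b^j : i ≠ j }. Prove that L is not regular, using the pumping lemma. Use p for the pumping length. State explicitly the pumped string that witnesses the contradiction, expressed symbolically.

Assume L is regular. Let p be the pumping length given by the pumping lemma.
Choose w = a^p b^{p+p!}. Since p ≠ p+p!, w ∈ L; and |w| ≥ p.
The pumping lemma gives a decomposition w = xyz where |xy| ≤ p and |y| ≥ 1.
Since the first p symbols of w are all a's and |xy| ≤ p, y lies entirely in the leading a-block: y = a^k for some k with 1 ≤ k ≤ p.
Since 1 ≤ k ≤ p, k divides p!; set t = 1 + p!/k. Then xy^t z has p + (p!/k)·k = p + p! copies of a. Now the a-count equals the b-count, so i ≠ j fails. So xy^t z = a^{p+p!} b^{p+p!} ∉ L.
This is a contradiction; hence L is not regular.

a^{p+p!} b^{p+p!}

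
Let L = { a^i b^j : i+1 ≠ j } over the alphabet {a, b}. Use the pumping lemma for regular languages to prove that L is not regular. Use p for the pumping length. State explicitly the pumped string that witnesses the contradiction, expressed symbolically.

Assume L is regular; let p be its pumping constant.
Choose w = a^p b^{p+p!+1}. Since p ≠ (p+p!+1)-1 = p+p!, w ∈ L; and |w| ≥ p.
The pumping lemma gives a decomposition w = xyz where |xy| ≤ p and |y| ≥ 1.
The first p characters of w are a's, so xy (and hence y) consists only of a's. Write y = a^k, 1 ≤ k ≤ p.
Since 1 ≤ k ≤ p, k divides p!; set t = 1 + p!/k. Then xy^t z has p + (p!/k)·k = p + p! copies of a. Now the a-count is p+p! and (b-count)-1 = (p+p!+1)-1 = p+p!, so i+1 ≠ j fails. So xy^t z = a^{p+p!} b^{p+p!+1} ∉ L.
Contradiction. Therefore L is not regular.

a^{p+p!} b^{p+p!+1}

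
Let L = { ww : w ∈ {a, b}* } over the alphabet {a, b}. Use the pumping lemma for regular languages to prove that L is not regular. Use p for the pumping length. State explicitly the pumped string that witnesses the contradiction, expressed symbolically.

a^{p+k} b^p a^p b^p

Assume L is regular; let p be its pumping constant.
Take w = a^p b^p a^p b^p = uu where u = a^pb^p; then w ∈ L and |w| = 4p ≥ p.
The pumping lemma gives a decomposition w = xyz where |xy| ≤ p and |y| > 0.
Since the first p symbols of w are all a's and |xy| ≤ p, y lies entirely in the leading a-block: y = a^k for some k with 1 ≤ k ≤ p.
Pump with i = 2: xy^2z = a^{p+k} b^p a^p b^p, of length 4p+k. Suppose this equals vv. The string starts with a and ends with b, so v does too; thus the boundary between the two copies of v is a b→a transition. There is exactly one such transition, at position 2p+k, so |v| = 2p+k and |vv| = 4p+2k ≠ 4p+k since k ≥ 1. So xy^2z ∉ L.
This is a contradiction; hence L is not regular.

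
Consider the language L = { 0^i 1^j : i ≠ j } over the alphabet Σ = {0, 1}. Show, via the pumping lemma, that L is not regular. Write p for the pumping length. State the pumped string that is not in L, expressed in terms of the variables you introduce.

0^{p+p!} 1^{p+p!}

Toward a contradiction, assume L is regular with pumping length p.
Choose w = 0^p 1^{p+p!}. Since p ≠ p+p!, w ∈ L; and |w| ≥ p.
Write w = xyz as guaranteed by the lemma, with |xy| ≤ p and |y| > 0.
Since the first p symbols of w are all 0's and |xy| ≤ p, y lies entirely in the leading 0-block: y = 0^k for some k with 1 ≤ k ≤ p.
Since 1 ≤ k ≤ p, k divides p!; set t = 1 + p!/k. Then xy^t z has p + (p!/k)·k = p + p! copies of 0. Now the 0-count equals the 1-count, so i ≠ j fails. So xy^t z = 0^{p+p!} 1^{p+p!} ∉ L.
Contradiction. Therefore L is not regular.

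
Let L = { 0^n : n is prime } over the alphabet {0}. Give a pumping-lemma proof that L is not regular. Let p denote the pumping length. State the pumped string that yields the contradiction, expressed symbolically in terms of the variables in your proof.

0^{q(1+k)}

Toward a contradiction, assume L is regular with pumping length p.
Let q be a prime with q ≥ p+2 (infinitely many primes exist), and take w = 0^q ∈ L with |w| = q ≥ p.
Write w = xyz as guaranteed by the lemma, with |xy| ≤ p and y is nonempty.
Then y = 0^k for some k with 1 ≤ k ≤ p.
Since 1 ≤ k ≤ p, |xz| = q-k. Pump with i = q+1: |xy^{q+1}z| = (q-k)+(q+1)k = q+qk = q(1+k), which is composite (both factors ≥ 2). So xy^{q+1}z = 0^{q(1+k)} ∉ L.
This contradicts the pumping lemma, so L is not regular.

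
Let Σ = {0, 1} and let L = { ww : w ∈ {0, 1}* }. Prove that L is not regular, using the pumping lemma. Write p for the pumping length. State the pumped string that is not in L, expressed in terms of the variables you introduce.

Assume L is regular; let p be its pumping constant.
Take w = 0^p 1^p 0^p 1^p = uu where u = 0^p1^p; then w ∈ L and |w| = 4p ≥ p.
The pumping lemma gives a decomposition w = xyz where |xy| ≤ p and y is nonempty.
Since the first p symbols of w are all 0's and |xy| ≤ p, y lies entirely in the leading 0-block: y = 0^k for some k with 1 ≤ k ≤ p.
Pump with i = 2: xy^2z = 0^{p+k} 1^p 0^p 1^p, of length 4p+k. Suppose this equals vv. The string starts with 0 and ends with 1, so v does too; thus the boundary between the two copies of v is a 1→0 transition. There is exactly one such transition, at position 2p+k, so |v| = 2p+k and |vv| = 4p+2k ≠ 4p+k since k ≥ 1. So xy^2z ∉ L.
This is a contradiction; hence L is not regular.

0^{p+k} 1^p 0^p 1^p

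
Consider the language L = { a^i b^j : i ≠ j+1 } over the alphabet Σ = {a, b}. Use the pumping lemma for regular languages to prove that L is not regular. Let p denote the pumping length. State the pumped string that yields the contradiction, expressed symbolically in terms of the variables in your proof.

Assume L is regular. Let p be the pumping length given by the pumping lemma.
Choose w = a^p b^{p+p!-1}. Since p ≠ (p+p!-1)+1 = p+p!, w ∈ L; and |w| ≥ p.
By the pumping lemma, w = xyz with |xy| ≤ p and y is nonempty.
The first p characters of w are a's, so xy (and hence y) consists only of a's. Write y = a^k, 1 ≤ k ≤ p.
Since 1 ≤ k ≤ p, k divides p!; set t = 1 + p!/k. Then xy^t z has p + (p!/k)·k = p + p! copies of a. Now the a-count is p+p! and (b-count)+1 = (p+p!-1)+1 = p+p!, so i ≠ j+1 fails. So xy^t z = a^{p+p!} b^{p+p!-1} ∉ L.
This is a contradiction; hence L is not regular.

a^{p+p!} b^{p+p!-1}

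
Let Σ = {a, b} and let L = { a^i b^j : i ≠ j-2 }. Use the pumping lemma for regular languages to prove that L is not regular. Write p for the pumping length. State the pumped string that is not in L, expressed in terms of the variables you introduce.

Assume L is regular. Let p be the pumping length given by the pumping lemma.
Choose w = a^p b^{p+p!+2}. Since p ≠ (p+p!+2)-2 = p+p!, w ∈ L; and |w| ≥ p.
The pumping lemma gives a decomposition w = xyz where |xy| ≤ p and |y| > 0.
Since the first p symbols of w are all a's and |xy| ≤ p, y lies entirely in the leading a-block: y = a^k for some k with 1 ≤ k ≤ p.
Since 1 ≤ k ≤ p, k divides p!; set t = 1 + p!/k. Then xy^t z has p + (p!/k)·k = p + p! copies of a. Now the a-count is p+p! and (b-count)-2 = (p+p!+2)-2 = p+p!, so i ≠ j-2 fails. So xy^t z = a^{p+p!} b^{p+p!+2} ∉ L.
This is a contradiction; hence L is not regular.

a^{p+p!} b^{p+p!+2}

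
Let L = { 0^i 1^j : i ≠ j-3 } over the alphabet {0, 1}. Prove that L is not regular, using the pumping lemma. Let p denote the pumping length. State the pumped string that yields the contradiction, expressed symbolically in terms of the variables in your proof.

Assume L is regular. Let p be the pumping length given by the pumping lemma.
Choose w = 0^p 1^{p+p!+3}. Since p ≠ (p+p!+3)-3 = p+p!, w ∈ L; and |w| ≥ p.
By the pumping lemma, w = xyz with |xy| ≤ p and y is nonempty.
The first p characters of w are 0's, so xy (and hence y) consists only of 0's. Write y = 0^k, 1 ≤ k ≤ p.
Since 1 ≤ k ≤ p, k divides p!; set t = 1 + p!/k. Then xy^t z has p + (p!/k)·k = p + p! copies of 0. Now the 0-count is p+p! and (1-count)-3 = (p+p!+3)-3 = p+p!, so i ≠ j-3 fails. So xy^t z = 0^{p+p!} 1^{p+p!+3} ∉ L.
Contradiction. Therefore L is not regular.

0^{p+p!} 1^{p+p!+3}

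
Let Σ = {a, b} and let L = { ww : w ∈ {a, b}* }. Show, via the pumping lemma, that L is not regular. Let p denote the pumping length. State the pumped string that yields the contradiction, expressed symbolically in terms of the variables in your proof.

a^{p+k} b^p a^p b^p

Toward a contradiction, assume L is regular with pumping length p.
Take w = a^p b^p a^p b^p = uu where u = a^pb^p; then w ∈ L and |w| = 4p ≥ p.
The pumping lemma gives a decomposition w = xyz where |xy| ≤ p and |y| ≥ 1.
Since the first p symbols of w are all a's and |xy| ≤ p, y lies entirely in the leading a-block: y = a^k for some k with 1 ≤ k ≤ p.
Pump with i = 2: xy^2z = a^{p+k} b^p a^p b^p, of length 4p+k. Suppose this equals vv. The string starts with a and ends with b, so v does too; thus the boundary between the two copies of v is a b→a transition. There is exactly one such transition, at position 2p+k, so |v| = 2p+k and |vv| = 4p+2k ≠ 4p+k since k ≥ 1. So xy^2z ∉ L.
This is a contradiction; hence L is not regular.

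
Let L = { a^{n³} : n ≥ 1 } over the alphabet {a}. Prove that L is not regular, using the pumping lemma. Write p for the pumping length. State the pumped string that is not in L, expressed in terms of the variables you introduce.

a^{p³+k}

Assume L is regular; let p be its pumping constant.
Take w = a^{p³} ∈ L with |w| = p³ ≥ p.
By the pumping lemma, w = xyz with |xy| ≤ p and |y| ≥ 1.
Then y = a^k for some k with 1 ≤ k ≤ p.
Pump with i = 2: xy^2z = a^{p³+k}. Since 1 ≤ k ≤ p, p³ < p³+k ≤ p³+p < p³+3p²+3p+1 = (p+1)³, so p³+k is not a perfect cube. So xy^2z ∉ L.
This contradicts the pumping lemma, so L is not regular.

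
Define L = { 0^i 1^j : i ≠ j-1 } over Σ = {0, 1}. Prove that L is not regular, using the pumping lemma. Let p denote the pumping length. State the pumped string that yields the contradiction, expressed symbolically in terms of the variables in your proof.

Toward a contradiction, assume L is regular with pumping length p.
Choose w = 0^p 1^{p+p!+1}. Since p ≠ (p+p!+1)-1 = p+p!, w ∈ L; and |w| ≥ p.
The pumping lemma gives a decomposition w = xyz where |xy| ≤ p and y is nonempty.
The first p characters of w are 0's, so xy (and hence y) consists only of 0's. Write y = 0^k, 1 ≤ k ≤ p.
Since 1 ≤ k ≤ p, k divides p!; set t = 1 + p!/k. Then xy^t z has p + (p!/k)·k = p + p! copies of 0. Now the 0-count is p+p! and (1-count)-1 = (p+p!+1)-1 = p+p!, so i ≠ j-1 fails. So xy^t z = 0^{p+p!} 1^{p+p!+1} ∉ L.
This is a contradiction; hence L is not regular.

0^{p+p!} 1^{p+p!+1}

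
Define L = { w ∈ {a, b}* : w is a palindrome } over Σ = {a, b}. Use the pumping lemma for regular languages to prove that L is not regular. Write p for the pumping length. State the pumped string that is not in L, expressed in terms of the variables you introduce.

Toward a contradiction, assume L is regular with pumping length p.
Take w = a^p b a^p, a palindrome of length 2p+1 ≥ p.
The pumping lemma gives a decomposition w = xyz where |xy| ≤ p and |y| > 0.
Since the first p symbols of w are all a's and |xy| ≤ p, y lies entirely in the leading a-block: y = a^k for some k with 1 ≤ k ≤ p.
Pump with i = 2: xy^2z = a^{p+k} b a^p. Its reverse is a^p b a^{p+k}, which differs from xy^2z since k ≥ 1. So xy^2z is not a palindrome and xy^2z ∉ L.
Contradiction. Therefore L is not regular.

a^{p+k} b a^p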